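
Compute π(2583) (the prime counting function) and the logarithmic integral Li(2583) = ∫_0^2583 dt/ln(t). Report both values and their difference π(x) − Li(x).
π(2583) = 376;  Li(2583) ≈ 390.20;  π(x) − Li(x) ≈ -14.20.

Direct count of primes ≤ 2583 gives π(2583) = 376. Numerical evaluation of the logarithmic integral gives Li(2583) ≈ 390.20. The difference π(x) − Li(x) ≈ -14.20 is typically negative for small/moderate x (Li(x) overestimates), though Littlewood's theorem shows this sign changes infinitely often.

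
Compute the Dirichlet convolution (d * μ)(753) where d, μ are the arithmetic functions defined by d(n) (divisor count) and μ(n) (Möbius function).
(d * μ)(753) = 1

Divisors of 753: [1, 3, 251, 753]. For each d | 753:
  d = 1: d(1) · μ(753/1) = 1 · 1 = 1
  d = 3: d(3) · μ(753/3) = 2 · -1 = -2
  d = 251: d(251) · μ(753/251) = 2 · -1 = -2
  d = 753: d(753) · μ(753/753) = 4 · 1 = 4
Summing: (d * μ)(753) = 1 + -2 + -2 + 4 = 1.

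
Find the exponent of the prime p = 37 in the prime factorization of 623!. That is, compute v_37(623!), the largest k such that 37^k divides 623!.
v_37(623!) = 16

Legendre's formula: v_p(n!) = Σ_{k ≥ 1} ⌊n / p^k⌋. For p = 37, n = 623, the terms are:
  ⌊623/37^1⌋ = ⌊623/37⌋ = 16
(the next term ⌊623/37^2⌋ = 0, terminating the sum). Summing: v_37(623!) = 16 = 16.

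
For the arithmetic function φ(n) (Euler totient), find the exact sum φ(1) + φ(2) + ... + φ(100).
Σ_{n ≤ 100} φ(n) = 3044

Compute φ(n) for each 1 ≤ n ≤ 100: φ(1) = 1, φ(2) = 1, φ(3) = 2, φ(4) = 2, φ(5) = 4, φ(6) = 2, φ(7) = 6, φ(8) = 4, φ(9) = 6, φ(10) = 4, φ(11) = 10, φ(12) = 4, φ(13) = 12, φ(14) = 6, φ(15) = 8, φ(16) = 8, φ(17) = 16, φ(18) = 6, φ(19) = 18, φ(20) = 8, φ(21) = 12, φ(22) = 10, φ(23) = 22, φ(24) = 8, φ(25) = 20, φ(26) = 12, φ(27) = 18, φ(28) = 12, φ(29) = 28, φ(30) = 8, φ(31) = 30, φ(32) = 16, φ(33) = 20, φ(34) = 16, φ(35) = 24, φ(36) = 12, φ(37) = 36, φ(38) = 18, φ(39) = 24, φ(40) = 16, φ(41) = 40, φ(42) = 12, φ(43) = 42, φ(44) = 20, φ(45) = 24, φ(46) = 22, φ(47) = 46, φ(48) = 16, φ(49) = 42, φ(50) = 20, φ(51) = 32, φ(52) = 24, φ(53) = 52, φ(54) = 18, φ(55) = 40, φ(56) = 24, φ(57) = 36, φ(58) = 28, φ(59) = 58, φ(60) = 16, φ(61) = 60, φ(62) = 30, φ(63) = 36, φ(64) = 32, φ(65) = 48, φ(66) = 20, φ(67) = 66, φ(68) = 32, φ(69) = 44, φ(70) = 24, φ(71) = 70, φ(72) = 24, φ(73) = 72, φ(74) = 36, φ(75) = 40, φ(76) = 36, φ(77) = 60, φ(78) = 24, φ(79) = 78, φ(80) = 32, φ(81) = 54, φ(82) = 40, φ(83) = 82, φ(84) = 24, φ(85) = 64, φ(86) = 42, φ(87) = 56, φ(88) = 40, φ(89) = 88, φ(90) = 24, φ(91) = 72, φ(92) = 44, φ(93) = 60, φ(94) = 46, φ(95) = 72, φ(96) = 32, φ(97) = 96, φ(98) = 42, φ(99) = 60, φ(100) = 40. Summing all 100 values: 3044. (Average order: Σ_{n ≤ x} φ(n) ~ (3/π²) x². For x = 100, (3/π²)·100² ≈ 3039.64.)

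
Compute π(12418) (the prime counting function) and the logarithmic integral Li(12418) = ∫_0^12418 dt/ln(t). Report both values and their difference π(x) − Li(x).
π(12418) = 1482;  Li(12418) ≈ 1505.52;  π(x) − Li(x) ≈ -23.52.

Direct count of primes ≤ 12418 gives π(12418) = 1482. Numerical evaluation of the logarithmic integral gives Li(12418) ≈ 1505.52. The difference π(x) − Li(x) ≈ -23.52 is typically negative for small/moderate x (Li(x) overestimates), though Littlewood's theorem shows this sign changes infinitely often.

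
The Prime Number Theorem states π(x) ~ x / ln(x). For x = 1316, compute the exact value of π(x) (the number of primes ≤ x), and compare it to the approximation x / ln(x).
π(1316) = 214;  x/ln(x) ≈ 183.23;  relative error ≈ 14.38%.

Directly count primes up to 1316: π(1316) = 214. The PNT approximation gives 1316/ln(1316) ≈ 1316/7.18235 ≈ 183.23. Relative error (π(x) − x/ln(x)) / π(x) ≈ 14.38%; the approximation is known to undercount slightly (Li(x) is a better estimate).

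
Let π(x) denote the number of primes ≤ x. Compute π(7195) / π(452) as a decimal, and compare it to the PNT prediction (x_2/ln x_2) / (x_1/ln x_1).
π(7195)/π(452) = 919/87 ≈ 10.5632;  PNT prediction ≈ 10.9579.

π(452) = 87 and π(7195) = 919, so π(7195)/π(452) ≈ 10.5632. The PNT-predicted ratio is (7195/ln(7195)) / (452/ln(452)) ≈ 10.9579. The two agree to within a few percent, as expected.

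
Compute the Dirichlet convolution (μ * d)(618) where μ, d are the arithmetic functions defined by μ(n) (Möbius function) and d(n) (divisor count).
(μ * d)(618) = 1

Divisors of 618: [1, 2, 3, 6, 103, 206, 309, 618]. For each d | 618:
  d = 1: μ(1) · d(618/1) = 1 · 8 = 8
  d = 2: μ(2) · d(618/2) = -1 · 4 = -4
  d = 3: μ(3) · d(618/3) = -1 · 4 = -4
  d = 6: μ(6) · d(618/6) = 1 · 2 = 2
  d = 103: μ(103) · d(618/103) = -1 · 4 = -4
  d = 206: μ(206) · d(618/206) = 1 · 2 = 2
  d = 309: μ(309) · d(618/309) = 1 · 2 = 2
  d = 618: μ(618) · d(618/618) = -1 · 1 = -1
Summing: (μ * d)(618) = 8 + -4 + -4 + 2 + -4 + 2 + 2 + -1 = 1.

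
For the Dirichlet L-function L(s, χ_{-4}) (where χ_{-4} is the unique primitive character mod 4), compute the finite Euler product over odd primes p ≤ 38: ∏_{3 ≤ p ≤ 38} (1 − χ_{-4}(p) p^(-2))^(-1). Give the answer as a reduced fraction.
∏ = 136633422149134339/149104402366464000

The odd primes p ≤ 38 are [3, 5, 7, 11, 13, 17, 19, 23, 29, 31, 37]. For each, χ(p) = 1 if p ≡ 1 mod 4, χ(p) = −1 if p ≡ 3 mod 4. Taking (1 − χ(p)/p^2)^(-1) = p^2/(p^2 − χ(p)): (1 − (-1)/3^2)^(-1) · (1 − (1)/5^2)^(-1) · (1 − (-1)/7^2)^(-1) · (1 − (-1)/11^2)^(-1) · (1 − (1)/13^2)^(-1) · (1 − (1)/17^2)^(-1) · (1 − (-1)/19^2)^(-1) · (1 − (-1)/23^2)^(-1) · (1 − (1)/29^2)^(-1) · (1 − (-1)/31^2)^(-1) · (1 − (1)/37^2)^(-1) = 136633422149134339/149104402366464000.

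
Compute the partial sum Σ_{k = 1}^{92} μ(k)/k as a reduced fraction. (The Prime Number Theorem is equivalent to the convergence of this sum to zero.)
Σ μ(k)/k = 226361852224483257830288188126621/23768741896345550770650537601358310

Values of μ(k) for 1 ≤ k ≤ 92: μ(1) = 1, μ(2) = -1, μ(3) = -1, μ(5) = -1, μ(6) = 1, μ(7) = -1, μ(10) = 1, μ(11) = -1, μ(13) = -1, μ(14) = 1, μ(15) = 1, μ(17) = -1, μ(19) = -1, μ(21) = 1, μ(22) = 1, μ(23) = -1, μ(26) = 1, μ(29) = -1, μ(30) = -1, μ(31) = -1, μ(33) = 1, μ(34) = 1, μ(35) = 1, μ(37) = -1, μ(38) = 1, μ(39) = 1, μ(41) = -1, μ(42) = -1, μ(43) = -1, μ(46) = 1, μ(47) = -1, μ(51) = 1, μ(53) = -1, μ(55) = 1, μ(57) = 1, μ(58) = 1, μ(59) = -1, μ(61) = -1, μ(62) = 1, μ(65) = 1, μ(66) = -1, μ(67) = -1, μ(69) = 1, μ(70) = -1, μ(71) = -1, μ(73) = -1, μ(74) = 1, μ(77) = 1, μ(78) = -1, μ(79) = -1, μ(82) = 1, μ(83) = -1, μ(85) = 1, μ(86) = 1, μ(87) = 1, μ(89) = -1, μ(91) = 1, with μ = 0 on non-squarefree integers. Summing μ(k)/k for k where μ(k) ≠ 0 gives 226361852224483257830288188126621/23768741896345550770650537601358310 ≈ 0.0095. (PNT ⟺ this sum → 0 as n → ∞.)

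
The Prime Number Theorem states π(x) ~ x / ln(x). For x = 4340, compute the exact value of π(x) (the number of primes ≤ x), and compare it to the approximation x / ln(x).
π(4340) = 593;  x/ln(x) ≈ 518.17;  relative error ≈ 12.62%.

Directly count primes up to 4340: π(4340) = 593. The PNT approximation gives 4340/ln(4340) ≈ 4340/8.37563 ≈ 518.17. Relative error (π(x) − x/ln(x)) / π(x) ≈ 12.62%; the approximation is known to undercount slightly (Li(x) is a better estimate).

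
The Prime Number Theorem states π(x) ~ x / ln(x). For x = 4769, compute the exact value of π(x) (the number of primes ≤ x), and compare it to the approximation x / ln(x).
π(4769) = 641;  x/ln(x) ≈ 563.05;  relative error ≈ 12.16%.

Directly count primes up to 4769: π(4769) = 641. The PNT approximation gives 4769/ln(4769) ≈ 4769/8.46989 ≈ 563.05. Relative error (π(x) − x/ln(x)) / π(x) ≈ 12.16%; the approximation is known to undercount slightly (Li(x) is a better estimate).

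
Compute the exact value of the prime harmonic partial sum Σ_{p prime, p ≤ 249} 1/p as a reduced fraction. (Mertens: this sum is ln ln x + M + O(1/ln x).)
Σ 1/p = 506873196134241441348690763593294873492730445394823722837469097176314709804649267964680634478659521/256041159035492609053110100510385311995538591998443060216114576417920917800321526504084465112487730

π(249) = 53, so the primes ≤ 249 are [2, 3, 5, 7, 11, 13, 17, 19, 23, 29, 31, 37, 41, 43, 47, 53, 59, 61, 67, 71, 73, 79, 83, 89, 97, 101, 103, 107, 109, 113, 127, 131, 137, 139, 149, 151, 157, 163, 167, 173, 179, 181, 191, 193, 197, 199, 211, 223, 227, 229, 233, 239, 241]. Summing 1/p over these primes: 506873196134241441348690763593294873492730445394823722837469097176314709804649267964680634478659521/256041159035492609053110100510385311995538591998443060216114576417920917800321526504084465112487730 ≈ 1.9797. Mertens estimate ln ln(249) + 0.2615 ≈ 1.9694.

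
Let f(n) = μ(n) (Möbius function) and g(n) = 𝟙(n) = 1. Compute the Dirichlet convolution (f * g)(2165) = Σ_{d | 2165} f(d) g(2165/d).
(μ * 𝟙)(2165) = 0

Divisors of 2165: [1, 5, 433, 2165]. For each d | 2165:
  d = 1: μ(1) · 𝟙(2165/1) = 1 · 1 = 1
  d = 5: μ(5) · 𝟙(2165/5) = -1 · 1 = -1
  d = 433: μ(433) · 𝟙(2165/433) = -1 · 1 = -1
  d = 2165: μ(2165) · 𝟙(2165/2165) = 1 · 1 = 1
Summing: (μ * 𝟙)(2165) = 1 + -1 + -1 + 1 = 0.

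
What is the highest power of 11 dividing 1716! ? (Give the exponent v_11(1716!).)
v_11(1716!) = 171

Legendre's formula: v_p(n!) = Σ_{k ≥ 1} ⌊n / p^k⌋. For p = 11, n = 1716, the terms are:
  ⌊1716/11^1⌋ = ⌊1716/11⌋ = 156
  ⌊1716/11^2⌋ = ⌊1716/121⌋ = 14
  ⌊1716/11^3⌋ = ⌊1716/1331⌋ = 1
(the next term ⌊1716/11^4⌋ = 0, terminating the sum). Summing: v_11(1716!) = 156 + 14 + 1 = 171.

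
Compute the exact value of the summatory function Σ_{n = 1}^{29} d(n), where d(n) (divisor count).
Σ_{n ≤ 29} d(n) = 103

Compute d(n) for each 1 ≤ n ≤ 29: d(1) = 1, d(2) = 2, d(3) = 2, d(4) = 3, d(5) = 2, d(6) = 4, d(7) = 2, d(8) = 4, d(9) = 3, d(10) = 4, d(11) = 2, d(12) = 6, d(13) = 2, d(14) = 4, d(15) = 4, d(16) = 5, d(17) = 2, d(18) = 6, d(19) = 2, d(20) = 6, d(21) = 4, d(22) = 4, d(23) = 2, d(24) = 8, d(25) = 3, d(26) = 4, d(27) = 4, d(28) = 6, d(29) = 2. Summing all 29 values: 103. (Dirichlet's divisor formula: Σ_{n ≤ x} d(n) = x ln(x) + (2γ − 1) x + O(√x). For x = 29, the asymptotic estimate is ≈ 102.13.)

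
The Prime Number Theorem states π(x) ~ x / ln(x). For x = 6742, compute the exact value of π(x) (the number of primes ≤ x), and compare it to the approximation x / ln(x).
π(6742) = 869;  x/ln(x) ≈ 764.74;  relative error ≈ 12.00%.

Directly count primes up to 6742: π(6742) = 869. The PNT approximation gives 6742/ln(6742) ≈ 6742/8.81611 ≈ 764.74. Relative error (π(x) − x/ln(x)) / π(x) ≈ 12.00%; the approximation is known to undercount slightly (Li(x) is a better estimate).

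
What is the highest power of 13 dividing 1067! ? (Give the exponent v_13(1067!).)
v_13(1067!) = 88

Legendre's formula: v_p(n!) = Σ_{k ≥ 1} ⌊n / p^k⌋. For p = 13, n = 1067, the terms are:
  ⌊1067/13^1⌋ = ⌊1067/13⌋ = 82
  ⌊1067/13^2⌋ = ⌊1067/169⌋ = 6
(the next term ⌊1067/13^3⌋ = 0, terminating the sum). Summing: v_13(1067!) = 82 + 6 = 88.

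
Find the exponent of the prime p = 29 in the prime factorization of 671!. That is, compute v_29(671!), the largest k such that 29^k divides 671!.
v_29(671!) = 23

Legendre's formula: v_p(n!) = Σ_{k ≥ 1} ⌊n / p^k⌋. For p = 29, n = 671, the terms are:
  ⌊671/29^1⌋ = ⌊671/29⌋ = 23
(the next term ⌊671/29^2⌋ = 0, terminating the sum). Summing: v_29(671!) = 23 = 23.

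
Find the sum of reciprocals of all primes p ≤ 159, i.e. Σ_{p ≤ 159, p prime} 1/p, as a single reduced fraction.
Σ 1/p = 67195167335560670940823020383181530154843058347995389615845419/35375166993717494840635767087951744212057570647889977422429870

π(159) = 37, so the primes ≤ 159 are [2, 3, 5, 7, 11, 13, 17, 19, 23, 29, 31, 37, 41, 43, 47, 53, 59, 61, 67, 71, 73, 79, 83, 89, 97, 101, 103, 107, 109, 113, 127, 131, 137, 139, 149, 151, 157]. Summing 1/p over these primes: 67195167335560670940823020383181530154843058347995389615845419/35375166993717494840635767087951744212057570647889977422429870 ≈ 1.8995. Mertens estimate ln ln(159) + 0.2615 ≈ 1.8846.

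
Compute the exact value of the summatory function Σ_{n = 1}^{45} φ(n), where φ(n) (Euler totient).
Σ_{n ≤ 45} φ(n) = 628

Compute φ(n) for each 1 ≤ n ≤ 45: φ(1) = 1, φ(2) = 1, φ(3) = 2, φ(4) = 2, φ(5) = 4, φ(6) = 2, φ(7) = 6, φ(8) = 4, φ(9) = 6, φ(10) = 4, φ(11) = 10, φ(12) = 4, φ(13) = 12, φ(14) = 6, φ(15) = 8, φ(16) = 8, φ(17) = 16, φ(18) = 6, φ(19) = 18, φ(20) = 8, φ(21) = 12, φ(22) = 10, φ(23) = 22, φ(24) = 8, φ(25) = 20, φ(26) = 12, φ(27) = 18, φ(28) = 12, φ(29) = 28, φ(30) = 8, φ(31) = 30, φ(32) = 16, φ(33) = 20, φ(34) = 16, φ(35) = 24, φ(36) = 12, φ(37) = 36, φ(38) = 18, φ(39) = 24, φ(40) = 16, φ(41) = 40, φ(42) = 12, φ(43) = 42, φ(44) = 20, φ(45) = 24. Summing all 45 values: 628. (Average order: Σ_{n ≤ x} φ(n) ~ (3/π²) x². For x = 45, (3/π²)·45² ≈ 615.53.)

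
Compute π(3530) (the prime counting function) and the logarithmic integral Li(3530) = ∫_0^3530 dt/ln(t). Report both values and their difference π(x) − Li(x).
π(3530) = 493;  Li(3530) ≈ 508.28;  π(x) − Li(x) ≈ -15.28.

Direct count of primes ≤ 3530 gives π(3530) = 493. Numerical evaluation of the logarithmic integral gives Li(3530) ≈ 508.28. The difference π(x) − Li(x) ≈ -15.28 is typically negative for small/moderate x (Li(x) overestimates), though Littlewood's theorem shows this sign changes infinitely often.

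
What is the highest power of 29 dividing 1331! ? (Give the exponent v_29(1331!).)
v_29(1331!) = 46

Legendre's formula: v_p(n!) = Σ_{k ≥ 1} ⌊n / p^k⌋. For p = 29, n = 1331, the terms are:
  ⌊1331/29^1⌋ = ⌊1331/29⌋ = 45
  ⌊1331/29^2⌋ = ⌊1331/841⌋ = 1
(the next term ⌊1331/29^3⌋ = 0, terminating the sum). Summing: v_29(1331!) = 45 + 1 = 46.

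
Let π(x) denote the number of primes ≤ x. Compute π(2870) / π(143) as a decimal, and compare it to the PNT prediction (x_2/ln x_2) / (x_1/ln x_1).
π(2870)/π(143) = 416/34 ≈ 12.2353;  PNT prediction ≈ 12.5098.

π(143) = 34 and π(2870) = 416, so π(2870)/π(143) ≈ 12.2353. The PNT-predicted ratio is (2870/ln(2870)) / (143/ln(143)) ≈ 12.5098. The two agree to within a few percent, as expected.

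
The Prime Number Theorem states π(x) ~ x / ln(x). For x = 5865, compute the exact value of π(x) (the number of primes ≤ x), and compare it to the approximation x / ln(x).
π(5865) = 771;  x/ln(x) ≈ 675.94;  relative error ≈ 12.33%.

Directly count primes up to 5865: π(5865) = 771. The PNT approximation gives 5865/ln(5865) ≈ 5865/8.67676 ≈ 675.94. Relative error (π(x) − x/ln(x)) / π(x) ≈ 12.33%; the approximation is known to undercount slightly (Li(x) is a better estimate).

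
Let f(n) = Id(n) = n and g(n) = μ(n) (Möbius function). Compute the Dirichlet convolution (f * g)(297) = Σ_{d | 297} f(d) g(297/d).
(Id * μ)(297) = 180

Divisors of 297: [1, 3, 9, 11, 27, 33, 99, 297]. For each d | 297:
  d = 1: Id(1) · μ(297/1) = 1 · 0 = 0
  d = 3: Id(3) · μ(297/3) = 3 · 0 = 0
  d = 9: Id(9) · μ(297/9) = 9 · 1 = 9
  d = 11: Id(11) · μ(297/11) = 11 · 0 = 0
  d = 27: Id(27) · μ(297/27) = 27 · -1 = -27
  d = 33: Id(33) · μ(297/33) = 33 · 0 = 0
  d = 99: Id(99) · μ(297/99) = 99 · -1 = -99
  d = 297: Id(297) · μ(297/297) = 297 · 1 = 297
Summing: (Id * μ)(297) = 0 + 0 + 9 + 0 + -27 + 0 + -99 + 297 = 180.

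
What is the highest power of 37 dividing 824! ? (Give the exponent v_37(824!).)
v_37(824!) = 22

Legendre's formula: v_p(n!) = Σ_{k ≥ 1} ⌊n / p^k⌋. For p = 37, n = 824, the terms are:
  ⌊824/37^1⌋ = ⌊824/37⌋ = 22
(the next term ⌊824/37^2⌋ = 0, terminating the sum). Summing: v_37(824!) = 22 = 22.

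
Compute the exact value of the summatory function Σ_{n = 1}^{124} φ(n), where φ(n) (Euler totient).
Σ_{n ≤ 124} φ(n) = 4696

Compute φ(n) for each 1 ≤ n ≤ 124: φ(1) = 1, φ(2) = 1, φ(3) = 2, φ(4) = 2, φ(5) = 4, φ(6) = 2, φ(7) = 6, φ(8) = 4, φ(9) = 6, φ(10) = 4, φ(11) = 10, φ(12) = 4, φ(13) = 12, φ(14) = 6, φ(15) = 8, φ(16) = 8, φ(17) = 16, φ(18) = 6, φ(19) = 18, φ(20) = 8, φ(21) = 12, φ(22) = 10, φ(23) = 22, φ(24) = 8, φ(25) = 20, φ(26) = 12, φ(27) = 18, φ(28) = 12, φ(29) = 28, φ(30) = 8, φ(31) = 30, φ(32) = 16, φ(33) = 20, φ(34) = 16, φ(35) = 24, φ(36) = 12, φ(37) = 36, φ(38) = 18, φ(39) = 24, φ(40) = 16, φ(41) = 40, φ(42) = 12, φ(43) = 42, φ(44) = 20, φ(45) = 24, φ(46) = 22, φ(47) = 46, φ(48) = 16, φ(49) = 42, φ(50) = 20, φ(51) = 32, φ(52) = 24, φ(53) = 52, φ(54) = 18, φ(55) = 40, φ(56) = 24, φ(57) = 36, φ(58) = 28, φ(59) = 58, φ(60) = 16, φ(61) = 60, φ(62) = 30, φ(63) = 36, φ(64) = 32, φ(65) = 48, φ(66) = 20, φ(67) = 66, φ(68) = 32, φ(69) = 44, φ(70) = 24, φ(71) = 70, φ(72) = 24, φ(73) = 72, φ(74) = 36, φ(75) = 40, φ(76) = 36, φ(77) = 60, φ(78) = 24, φ(79) = 78, φ(80) = 32, φ(81) = 54, φ(82) = 40, φ(83) = 82, φ(84) = 24, φ(85) = 64, φ(86) = 42, φ(87) = 56, φ(88) = 40, φ(89) = 88, φ(90) = 24, φ(91) = 72, φ(92) = 44, φ(93) = 60, φ(94) = 46, φ(95) = 72, φ(96) = 32, φ(97) = 96, φ(98) = 42, φ(99) = 60, φ(100) = 40, φ(101) = 100, φ(102) = 32, φ(103) = 102, φ(104) = 48, φ(105) = 48, φ(106) = 52, φ(107) = 106, φ(108) = 36, φ(109) = 108, φ(110) = 40, φ(111) = 72, φ(112) = 48, φ(113) = 112, φ(114) = 36, φ(115) = 88, φ(116) = 56, φ(117) = 72, φ(118) = 58, φ(119) = 96, φ(120) = 32, φ(121) = 110, φ(122) = 60, φ(123) = 80, φ(124) = 60. Summing all 124 values: 4696. (Average order: Σ_{n ≤ x} φ(n) ~ (3/π²) x². For x = 124, (3/π²)·124² ≈ 4673.74.)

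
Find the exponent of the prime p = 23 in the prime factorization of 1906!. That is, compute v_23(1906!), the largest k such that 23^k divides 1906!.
v_23(1906!) = 85

Legendre's formula: v_p(n!) = Σ_{k ≥ 1} ⌊n / p^k⌋. For p = 23, n = 1906, the terms are:
  ⌊1906/23^1⌋ = ⌊1906/23⌋ = 82
  ⌊1906/23^2⌋ = ⌊1906/529⌋ = 3
(the next term ⌊1906/23^3⌋ = 0, terminating the sum). Summing: v_23(1906!) = 82 + 3 = 85.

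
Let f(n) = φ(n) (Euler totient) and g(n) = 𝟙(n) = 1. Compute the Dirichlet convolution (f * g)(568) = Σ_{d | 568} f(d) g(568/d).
(φ * 𝟙)(568) = 568

Divisors of 568: [1, 2, 4, 8, 71, 142, 284, 568]. For each d | 568:
  d = 1: φ(1) · 𝟙(568/1) = 1 · 1 = 1
  d = 2: φ(2) · 𝟙(568/2) = 1 · 1 = 1
  d = 4: φ(4) · 𝟙(568/4) = 2 · 1 = 2
  d = 8: φ(8) · 𝟙(568/8) = 4 · 1 = 4
  d = 71: φ(71) · 𝟙(568/71) = 70 · 1 = 70
  d = 142: φ(142) · 𝟙(568/142) = 70 · 1 = 70
  d = 284: φ(284) · 𝟙(568/284) = 140 · 1 = 140
  d = 568: φ(568) · 𝟙(568/568) = 280 · 1 = 280
Summing: (φ * 𝟙)(568) = 1 + 1 + 2 + 4 + 70 + 70 + 140 + 280 = 568.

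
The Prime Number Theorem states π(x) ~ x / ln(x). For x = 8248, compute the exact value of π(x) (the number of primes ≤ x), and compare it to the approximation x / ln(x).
π(8248) = 1035;  x/ln(x) ≈ 914.64;  relative error ≈ 11.63%.

Directly count primes up to 8248: π(8248) = 1035. The PNT approximation gives 8248/ln(8248) ≈ 8248/9.01773 ≈ 914.64. Relative error (π(x) − x/ln(x)) / π(x) ≈ 11.63%; the approximation is known to undercount slightly (Li(x) is a better estimate).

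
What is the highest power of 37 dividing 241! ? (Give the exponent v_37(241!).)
v_37(241!) = 6

Legendre's formula: v_p(n!) = Σ_{k ≥ 1} ⌊n / p^k⌋. For p = 37, n = 241, the terms are:
  ⌊241/37^1⌋ = ⌊241/37⌋ = 6
(the next term ⌊241/37^2⌋ = 0, terminating the sum). Summing: v_37(241!) = 6 = 6.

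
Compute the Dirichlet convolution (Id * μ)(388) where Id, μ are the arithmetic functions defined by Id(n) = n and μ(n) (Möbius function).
(Id * μ)(388) = 192

Divisors of 388: [1, 2, 4, 97, 194, 388]. For each d | 388:
  d = 1: Id(1) · μ(388/1) = 1 · 0 = 0
  d = 2: Id(2) · μ(388/2) = 2 · 1 = 2
  d = 4: Id(4) · μ(388/4) = 4 · -1 = -4
  d = 97: Id(97) · μ(388/97) = 97 · 0 = 0
  d = 194: Id(194) · μ(388/194) = 194 · -1 = -194
  d = 388: Id(388) · μ(388/388) = 388 · 1 = 388
Summing: (Id * μ)(388) = 0 + 2 + -4 + 0 + -194 + 388 = 192.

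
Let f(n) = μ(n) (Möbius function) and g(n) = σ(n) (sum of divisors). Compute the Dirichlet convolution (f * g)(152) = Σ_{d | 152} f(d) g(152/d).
(μ * σ)(152) = 152

Divisors of 152: [1, 2, 4, 8, 19, 38, 76, 152]. For each d | 152:
  d = 1: μ(1) · σ(152/1) = 1 · 300 = 300
  d = 2: μ(2) · σ(152/2) = -1 · 140 = -140
  d = 4: μ(4) · σ(152/4) = 0 · 60 = 0
  d = 8: μ(8) · σ(152/8) = 0 · 20 = 0
  d = 19: μ(19) · σ(152/19) = -1 · 15 = -15
  d = 38: μ(38) · σ(152/38) = 1 · 7 = 7
  d = 76: μ(76) · σ(152/76) = 0 · 3 = 0
  d = 152: μ(152) · σ(152/152) = 0 · 1 = 0
Summing: (μ * σ)(152) = 300 + -140 + 0 + 0 + -15 + 7 + 0 + 0 = 152.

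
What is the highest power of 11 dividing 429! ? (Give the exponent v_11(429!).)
v_11(429!) = 42

Legendre's formula: v_p(n!) = Σ_{k ≥ 1} ⌊n / p^k⌋. For p = 11, n = 429, the terms are:
  ⌊429/11^1⌋ = ⌊429/11⌋ = 39
  ⌊429/11^2⌋ = ⌊429/121⌋ = 3
(the next term ⌊429/11^3⌋ = 0, terminating the sum). Summing: v_11(429!) = 39 + 3 = 42.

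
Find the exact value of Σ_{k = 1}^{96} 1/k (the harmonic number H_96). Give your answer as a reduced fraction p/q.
H_96 = 3699322246041458103739317199996707235031/718766754945489455304472257065075294400

Direct summation: H_96 = 1 + 1/2 + ... + 1/96. The least common denominator is lcm(1, ..., 96) = 718766754945489455304472257065075294400; over this denominator the numerator is 718766754945489455304472257065075294400 + 359383377472744727652236128532537647200 + 239588918315163151768157419021691764800 + 179691688736372363826118064266268823600 + 143753350989097891060894451413015058880 + 119794459157581575884078709510845882400 + 102680964992212779329210322437867899200 + 89845844368186181913059032133134411800 + 79862972771721050589385806340563921600 + 71876675494548945530447225706507529440 + 65342432267771768664042932460461390400 + 59897229578790787942039354755422941200 + 55289750380422265792651712081928868800 + 51340482496106389664605161218933949600 + 47917783663032630353631483804338352960 + 44922922184093090956529516066567205900 + 42280397349734673841439544533239723200 + 39931486385860525294692903170281960800 + 37829829207657339752866960898161857600 + 35938337747274472765223612853253764720 + 34226988330737593109736774145955966400 + 32671216133885884332021466230230695200 + 31250728475890845882803141611525012800 + 29948614789395393971019677377711470600 + 28750670197819578212178890282603011776 + 27644875190211132896325856040964434400 + 26620990923907016863128602113521307200 + 25670241248053194832302580609466974800 + 24785060515361705355326629553968113600 + 23958891831516315176815741902169176480 + 23186024353080305009821685711776622400 + 22461461092046545478264758033283602950 + 21780810755923922888014310820153796800 + 21140198674867336920719772266619861600 + 20536192998442555865842064487573579840 + 19965743192930262647346451585140980400 + 19426128512040255548769520461218251200 + 18914914603828669876433480449080928800 + 18429916793474088597550570693976289600 + 17969168873637236382611806426626882360 + 17530896462085108665962737977196958400 + 17113494165368796554868387072977983200 + 16715505928964871053592378071280820800 + 16335608066942942166010733115115347600 + 15972594554344210117877161268112784320 + 15625364237945422941401570805762506400 + 15292909679691265006478133129044155200 + 14974307394697696985509838688855735300 + 14668709284601825618458617491123985600 + 14375335098909789106089445141301505888 + 14093465783244891280479848177746574400 + 13822437595105566448162928020482217200 + 13561636885763951986876835038963684800 + 13310495461953508431564301056760653600 + 13068486453554353732808586492092278080 + 12835120624026597416151290304733487400 + 12609943069219113250955653632720619200 + 12392530257680852677663314776984056800 + 12182487371957448394991055204492801600 + 11979445915758157588407870951084588240 + 11783061556483433693515938640411070400 + 11593012176540152504910842855888311200 + 11408996110245864369912258048651988800 + 11230730546023272739132379016641801475 + 11057950076084453158530342416385773760 + 10890405377961961444007155410076898400 + 10727862014111782914992123239777243200 + 10570099337433668460359886133309930800 + 10416909491963615294267713870508337600 + 10268096499221277932921032243786789920 + 10123475421767457116964397986832046400 + 9982871596465131323673225792570490200 + 9846119930760129524718798041987332800 + 9713064256020127774384760230609125600 + 9583556732606526070726296760867670592 + 9457457301914334938216740224540464400 + 9334633181110252666291847494351627200 + 9214958396737044298775285346988144800 + 9098313353740372851955345026140193600 + 8984584436818618191305903213313441180 + 8873663641302338954376200704507102400 + 8765448231042554332981368988598479200 + 8659840421029993437403280205603316800 + 8556747082684398277434193536488991600 + 8456079469946934768287908906647944640 + 8357752964482435526796189035640410400 + 8261686838453901785108876517989371200 + 8167804033471471083005366557557673800 + 8076030954443701744994070304101969600 + 7986297277172105058938580634056392160 + 7898535768631752256093101725989838400 + 7812682118972711470700785402881253200 + 7728674784360101669940561903925540800 + 7646454839845632503239066564522077600 + 7565965841531467950573392179632371520 + 7487153697348848492754919344427867650 = 3699322246041458103739317199996707235031, so H_96 = 3699322246041458103739317199996707235031/718766754945489455304472257065075294400 (already in lowest terms) ≈ 5.14676. (The PNT-adjacent estimate ln(96) + γ ≈ 5.14156 matches within O(1/n).)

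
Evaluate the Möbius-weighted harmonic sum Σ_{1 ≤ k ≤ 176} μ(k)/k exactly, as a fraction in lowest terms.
Σ μ(k)/k = -291895861671370214401988773976597804369856804354890517841750669749/27764983964554203230141949225149376041830084932479143674493613998285

Values of μ(k) for 1 ≤ k ≤ 176: μ(1) = 1, μ(2) = -1, μ(3) = -1, μ(5) = -1, μ(6) = 1, μ(7) = -1, μ(10) = 1, μ(11) = -1, μ(13) = -1, μ(14) = 1, μ(15) = 1, μ(17) = -1, μ(19) = -1, μ(21) = 1, μ(22) = 1, μ(23) = -1, μ(26) = 1, μ(29) = -1, μ(30) = -1, μ(31) = -1, μ(33) = 1, μ(34) = 1, μ(35) = 1, μ(37) = -1, μ(38) = 1, μ(39) = 1, μ(41) = -1, μ(42) = -1, μ(43) = -1, μ(46) = 1, μ(47) = -1, μ(51) = 1, μ(53) = -1, μ(55) = 1, μ(57) = 1, μ(58) = 1, μ(59) = -1, μ(61) = -1, μ(62) = 1, μ(65) = 1, μ(66) = -1, μ(67) = -1, μ(69) = 1, μ(70) = -1, μ(71) = -1, μ(73) = -1, μ(74) = 1, μ(77) = 1, μ(78) = -1, μ(79) = -1, μ(82) = 1, μ(83) = -1, μ(85) = 1, μ(86) = 1, μ(87) = 1, μ(89) = -1, μ(91) = 1, μ(93) = 1, μ(94) = 1, μ(95) = 1, μ(97) = -1, μ(101) = -1, μ(102) = -1, μ(103) = -1, μ(105) = -1, μ(106) = 1, μ(107) = -1, μ(109) = -1, μ(110) = -1, μ(111) = 1, μ(113) = -1, μ(114) = -1, μ(115) = 1, μ(118) = 1, μ(119) = 1, μ(122) = 1, μ(123) = 1, μ(127) = -1, μ(129) = 1, μ(130) = -1, μ(131) = -1, μ(133) = 1, μ(134) = 1, μ(137) = -1, μ(138) = -1, μ(139) = -1, μ(141) = 1, μ(142) = 1, μ(143) = 1, μ(145) = 1, μ(146) = 1, μ(149) = -1, μ(151) = -1, μ(154) = -1, μ(155) = 1, μ(157) = -1, μ(158) = 1, μ(159) = 1, μ(161) = 1, μ(163) = -1, μ(165) = -1, μ(166) = 1, μ(167) = -1, μ(170) = -1, μ(173) = -1, μ(174) = -1, with μ = 0 on non-squarefree integers. Summing μ(k)/k for k where μ(k) ≠ 0 gives -291895861671370214401988773976597804369856804354890517841750669749/27764983964554203230141949225149376041830084932479143674493613998285 ≈ -0.0105. (PNT ⟺ this sum → 0 as n → ∞.)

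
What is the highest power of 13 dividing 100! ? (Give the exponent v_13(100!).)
v_13(100!) = 7

Legendre's formula: v_p(n!) = Σ_{k ≥ 1} ⌊n / p^k⌋. For p = 13, n = 100, the terms are:
  ⌊100/13^1⌋ = ⌊100/13⌋ = 7
(the next term ⌊100/13^2⌋ = 0, terminating the sum). Summing: v_13(100!) = 7 = 7.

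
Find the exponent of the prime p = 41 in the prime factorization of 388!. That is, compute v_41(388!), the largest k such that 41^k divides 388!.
v_41(388!) = 9

Legendre's formula: v_p(n!) = Σ_{k ≥ 1} ⌊n / p^k⌋. For p = 41, n = 388, the terms are:
  ⌊388/41^1⌋ = ⌊388/41⌋ = 9
(the next term ⌊388/41^2⌋ = 0, terminating the sum). Summing: v_41(388!) = 9 = 9.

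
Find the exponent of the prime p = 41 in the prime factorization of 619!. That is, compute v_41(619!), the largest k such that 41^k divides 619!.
v_41(619!) = 15

Legendre's formula: v_p(n!) = Σ_{k ≥ 1} ⌊n / p^k⌋. For p = 41, n = 619, the terms are:
  ⌊619/41^1⌋ = ⌊619/41⌋ = 15
(the next term ⌊619/41^2⌋ = 0, terminating the sum). Summing: v_41(619!) = 15 = 15.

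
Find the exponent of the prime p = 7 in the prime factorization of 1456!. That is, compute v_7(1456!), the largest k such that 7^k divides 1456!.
v_7(1456!) = 241

Legendre's formula: v_p(n!) = Σ_{k ≥ 1} ⌊n / p^k⌋. For p = 7, n = 1456, the terms are:
  ⌊1456/7^1⌋ = ⌊1456/7⌋ = 208
  ⌊1456/7^2⌋ = ⌊1456/49⌋ = 29
  ⌊1456/7^3⌋ = ⌊1456/343⌋ = 4
(the next term ⌊1456/7^4⌋ = 0, terminating the sum). Summing: v_7(1456!) = 208 + 29 + 4 = 241.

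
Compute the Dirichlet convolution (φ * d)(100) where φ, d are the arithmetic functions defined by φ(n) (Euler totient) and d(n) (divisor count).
(φ * d)(100) = 217

Divisors of 100: [1, 2, 4, 5, 10, 20, 25, 50, 100]. For each d | 100:
  d = 1: φ(1) · d(100/1) = 1 · 9 = 9
  d = 2: φ(2) · d(100/2) = 1 · 6 = 6
  d = 4: φ(4) · d(100/4) = 2 · 3 = 6
  d = 5: φ(5) · d(100/5) = 4 · 6 = 24
  d = 10: φ(10) · d(100/10) = 4 · 4 = 16
  d = 20: φ(20) · d(100/20) = 8 · 2 = 16
  d = 25: φ(25) · d(100/25) = 20 · 3 = 60
  d = 50: φ(50) · d(100/50) = 20 · 2 = 40
  d = 100: φ(100) · d(100/100) = 40 · 1 = 40
Summing: (φ * d)(100) = 9 + 6 + 6 + 24 + 16 + 16 + 60 + 40 + 40 = 217.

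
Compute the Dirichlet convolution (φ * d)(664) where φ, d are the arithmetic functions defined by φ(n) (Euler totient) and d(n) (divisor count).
(φ * d)(664) = 1260

Divisors of 664: [1, 2, 4, 8, 83, 166, 332, 664]. For each d | 664:
  d = 1: φ(1) · d(664/1) = 1 · 8 = 8
  d = 2: φ(2) · d(664/2) = 1 · 6 = 6
  d = 4: φ(4) · d(664/4) = 2 · 4 = 8
  d = 8: φ(8) · d(664/8) = 4 · 2 = 8
  d = 83: φ(83) · d(664/83) = 82 · 4 = 328
  d = 166: φ(166) · d(664/166) = 82 · 3 = 246
  d = 332: φ(332) · d(664/332) = 164 · 2 = 328
  d = 664: φ(664) · d(664/664) = 328 · 1 = 328
Summing: (φ * d)(664) = 8 + 6 + 8 + 8 + 328 + 246 + 328 + 328 = 1260.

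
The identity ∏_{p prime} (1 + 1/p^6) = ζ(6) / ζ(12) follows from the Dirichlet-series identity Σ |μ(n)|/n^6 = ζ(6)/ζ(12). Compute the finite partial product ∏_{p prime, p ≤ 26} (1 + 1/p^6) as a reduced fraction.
∏ = 1528148900144746288585670319214284020/1502467574555591484127420211226932553

The primes p ≤ 26 are [2, 3, 5, 7, 11, 13, 17, 19, 23]. For each, (1 + 1/p^6) = (p^6 + 1)/p^6. Multiplying these fractions over p ∈ [2, 3, 5, 7, 11, 13, 17, 19, 23] gives 1528148900144746288585670319214284020/1502467574555591484127420211226932553. (In the limit P → ∞ this tends to ζ(6)/ζ(12).)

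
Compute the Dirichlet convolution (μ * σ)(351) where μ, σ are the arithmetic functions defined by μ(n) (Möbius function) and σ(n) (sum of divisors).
(μ * σ)(351) = 351

Divisors of 351: [1, 3, 9, 13, 27, 39, 117, 351]. For each d | 351:
  d = 1: μ(1) · σ(351/1) = 1 · 560 = 560
  d = 3: μ(3) · σ(351/3) = -1 · 182 = -182
  d = 9: μ(9) · σ(351/9) = 0 · 56 = 0
  d = 13: μ(13) · σ(351/13) = -1 · 40 = -40
  d = 27: μ(27) · σ(351/27) = 0 · 14 = 0
  d = 39: μ(39) · σ(351/39) = 1 · 13 = 13
  d = 117: μ(117) · σ(351/117) = 0 · 4 = 0
  d = 351: μ(351) · σ(351/351) = 0 · 1 = 0
Summing: (μ * σ)(351) = 560 + -182 + 0 + -40 + 0 + 13 + 0 + 0 = 351.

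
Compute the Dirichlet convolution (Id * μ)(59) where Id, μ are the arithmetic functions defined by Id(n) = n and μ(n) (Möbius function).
(Id * μ)(59) = 58

Divisors of 59: [1, 59]. For each d | 59:
  d = 1: Id(1) · μ(59/1) = 1 · -1 = -1
  d = 59: Id(59) · μ(59/59) = 59 · 1 = 59
Summing: (Id * μ)(59) = -1 + 59 = 58.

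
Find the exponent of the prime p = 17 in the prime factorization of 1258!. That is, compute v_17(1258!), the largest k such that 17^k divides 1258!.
v_17(1258!) = 78

Legendre's formula: v_p(n!) = Σ_{k ≥ 1} ⌊n / p^k⌋. For p = 17, n = 1258, the terms are:
  ⌊1258/17^1⌋ = ⌊1258/17⌋ = 74
  ⌊1258/17^2⌋ = ⌊1258/289⌋ = 4
(the next term ⌊1258/17^3⌋ = 0, terminating the sum). Summing: v_17(1258!) = 74 + 4 = 78.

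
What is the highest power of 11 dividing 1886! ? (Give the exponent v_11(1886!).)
v_11(1886!) = 187

Legendre's formula: v_p(n!) = Σ_{k ≥ 1} ⌊n / p^k⌋. For p = 11, n = 1886, the terms are:
  ⌊1886/11^1⌋ = ⌊1886/11⌋ = 171
  ⌊1886/11^2⌋ = ⌊1886/121⌋ = 15
  ⌊1886/11^3⌋ = ⌊1886/1331⌋ = 1
(the next term ⌊1886/11^4⌋ = 0, terminating the sum). Summing: v_11(1886!) = 171 + 15 + 1 = 187.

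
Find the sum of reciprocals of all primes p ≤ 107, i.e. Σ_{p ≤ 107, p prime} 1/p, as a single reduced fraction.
Σ 1/p = 4701017770207212913287900722730772880277689/2566376117594999414479597815340071648394470

π(107) = 28, so the primes ≤ 107 are [2, 3, 5, 7, 11, 13, 17, 19, 23, 29, 31, 37, 41, 43, 47, 53, 59, 61, 67, 71, 73, 79, 83, 89, 97, 101, 103, 107]. Summing 1/p over these primes: 4701017770207212913287900722730772880277689/2566376117594999414479597815340071648394470 ≈ 1.8318. Mertens estimate ln ln(107) + 0.2615 ≈ 1.8033.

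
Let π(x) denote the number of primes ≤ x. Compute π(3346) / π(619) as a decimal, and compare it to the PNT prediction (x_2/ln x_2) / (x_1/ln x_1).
π(3346)/π(619) = 471/114 ≈ 4.1316;  PNT prediction ≈ 4.2816.

π(619) = 114 and π(3346) = 471, so π(3346)/π(619) ≈ 4.1316. The PNT-predicted ratio is (3346/ln(3346)) / (619/ln(619)) ≈ 4.2816. The two agree to within a few percent, as expected.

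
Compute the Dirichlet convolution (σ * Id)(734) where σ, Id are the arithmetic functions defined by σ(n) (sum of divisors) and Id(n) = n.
(σ * Id)(734) = 3675

Divisors of 734: [1, 2, 367, 734]. For each d | 734:
  d = 1: σ(1) · Id(734/1) = 1 · 734 = 734
  d = 2: σ(2) · Id(734/2) = 3 · 367 = 1101
  d = 367: σ(367) · Id(734/367) = 368 · 2 = 736
  d = 734: σ(734) · Id(734/734) = 1104 · 1 = 1104
Summing: (σ * Id)(734) = 734 + 1101 + 736 + 1104 = 3675.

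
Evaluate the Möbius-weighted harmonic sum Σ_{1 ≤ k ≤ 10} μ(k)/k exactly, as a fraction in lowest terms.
Σ μ(k)/k = 19/210

Values of μ(k) for 1 ≤ k ≤ 10: μ(1) = 1, μ(2) = -1, μ(3) = -1, μ(5) = -1, μ(6) = 1, μ(7) = -1, μ(10) = 1, with μ = 0 on non-squarefree integers. Summing μ(k)/k for k where μ(k) ≠ 0 gives 19/210 ≈ 0.0905. (PNT ⟺ this sum → 0 as n → ∞.)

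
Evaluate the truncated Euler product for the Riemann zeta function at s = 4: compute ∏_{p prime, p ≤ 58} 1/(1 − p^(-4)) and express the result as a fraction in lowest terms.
∏ = 750937919501355467062347671738968589096863062629/693820677147413996973765862820413440000000000000

The primes p ≤ 58 are [2, 3, 5, 7, 11, 13, 17, 19, 23, 29, 31, 37, 41, 43, 47, 53]. For each prime, (1 − 1/p^4)^(-1) = p^4 / (p^4 − 1). The product is (1 − 1/2^4)^(-1), (1 − 1/3^4)^(-1), (1 − 1/5^4)^(-1), (1 − 1/7^4)^(-1), (1 − 1/11^4)^(-1), (1 − 1/13^4)^(-1), (1 − 1/17^4)^(-1), (1 − 1/19^4)^(-1), (1 − 1/23^4)^(-1), (1 − 1/29^4)^(-1), (1 − 1/31^4)^(-1), (1 − 1/37^4)^(-1), (1 − 1/41^4)^(-1), (1 − 1/43^4)^(-1), (1 − 1/47^4)^(-1), (1 − 1/53^4)^(-1) = ∏ p^4 / (p^4 − 1) = 750937919501355467062347671738968589096863062629/693820677147413996973765862820413440000000000000.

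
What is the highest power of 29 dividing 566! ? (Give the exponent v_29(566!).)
v_29(566!) = 19

Legendre's formula: v_p(n!) = Σ_{k ≥ 1} ⌊n / p^k⌋. For p = 29, n = 566, the terms are:
  ⌊566/29^1⌋ = ⌊566/29⌋ = 19
(the next term ⌊566/29^2⌋ = 0, terminating the sum). Summing: v_29(566!) = 19 = 19.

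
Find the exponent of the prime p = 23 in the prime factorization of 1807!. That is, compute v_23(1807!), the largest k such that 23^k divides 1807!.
v_23(1807!) = 81

Legendre's formula: v_p(n!) = Σ_{k ≥ 1} ⌊n / p^k⌋. For p = 23, n = 1807, the terms are:
  ⌊1807/23^1⌋ = ⌊1807/23⌋ = 78
  ⌊1807/23^2⌋ = ⌊1807/529⌋ = 3
(the next term ⌊1807/23^3⌋ = 0, terminating the sum). Summing: v_23(1807!) = 78 + 3 = 81.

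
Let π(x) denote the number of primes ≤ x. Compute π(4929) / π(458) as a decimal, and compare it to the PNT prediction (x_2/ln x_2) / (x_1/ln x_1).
π(4929)/π(458) = 657/88 ≈ 7.4659;  PNT prediction ≈ 7.7547.

π(458) = 88 and π(4929) = 657, so π(4929)/π(458) ≈ 7.4659. The PNT-predicted ratio is (4929/ln(4929)) / (458/ln(458)) ≈ 7.7547. The two agree to within a few percent, as expected.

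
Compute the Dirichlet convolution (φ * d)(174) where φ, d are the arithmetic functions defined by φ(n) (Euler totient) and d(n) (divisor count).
(φ * d)(174) = 360

Divisors of 174: [1, 2, 3, 6, 29, 58, 87, 174]. For each d | 174:
  d = 1: φ(1) · d(174/1) = 1 · 8 = 8
  d = 2: φ(2) · d(174/2) = 1 · 4 = 4
  d = 3: φ(3) · d(174/3) = 2 · 4 = 8
  d = 6: φ(6) · d(174/6) = 2 · 2 = 4
  d = 29: φ(29) · d(174/29) = 28 · 4 = 112
  d = 58: φ(58) · d(174/58) = 28 · 2 = 56
  d = 87: φ(87) · d(174/87) = 56 · 2 = 112
  d = 174: φ(174) · d(174/174) = 56 · 1 = 56
Summing: (φ * d)(174) = 8 + 4 + 8 + 4 + 112 + 56 + 112 + 56 = 360.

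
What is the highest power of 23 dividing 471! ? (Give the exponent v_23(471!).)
v_23(471!) = 20

Legendre's formula: v_p(n!) = Σ_{k ≥ 1} ⌊n / p^k⌋. For p = 23, n = 471, the terms are:
  ⌊471/23^1⌋ = ⌊471/23⌋ = 20
(the next term ⌊471/23^2⌋ = 0, terminating the sum). Summing: v_23(471!) = 20 = 20.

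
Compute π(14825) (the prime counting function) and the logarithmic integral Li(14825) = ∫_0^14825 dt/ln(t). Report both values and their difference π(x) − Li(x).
π(14825) = 1736;  Li(14825) ≈ 1758.41;  π(x) − Li(x) ≈ -22.41.

Direct count of primes ≤ 14825 gives π(14825) = 1736. Numerical evaluation of the logarithmic integral gives Li(14825) ≈ 1758.41. The difference π(x) − Li(x) ≈ -22.41 is typically negative for small/moderate x (Li(x) overestimates), though Littlewood's theorem shows this sign changes infinitely often.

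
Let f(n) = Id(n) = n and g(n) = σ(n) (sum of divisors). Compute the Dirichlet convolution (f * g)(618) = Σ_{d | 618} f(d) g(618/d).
(Id * σ)(618) = 7245

Divisors of 618: [1, 2, 3, 6, 103, 206, 309, 618]. For each d | 618:
  d = 1: Id(1) · σ(618/1) = 1 · 1248 = 1248
  d = 2: Id(2) · σ(618/2) = 2 · 416 = 832
  d = 3: Id(3) · σ(618/3) = 3 · 312 = 936
  d = 6: Id(6) · σ(618/6) = 6 · 104 = 624
  d = 103: Id(103) · σ(618/103) = 103 · 12 = 1236
  d = 206: Id(206) · σ(618/206) = 206 · 4 = 824
  d = 309: Id(309) · σ(618/309) = 309 · 3 = 927
  d = 618: Id(618) · σ(618/618) = 618 · 1 = 618
Summing: (Id * σ)(618) = 1248 + 832 + 936 + 624 + 1236 + 824 + 927 + 618 = 7245.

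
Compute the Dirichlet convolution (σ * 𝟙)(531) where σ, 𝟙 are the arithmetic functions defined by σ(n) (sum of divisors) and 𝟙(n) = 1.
(σ * 𝟙)(531) = 1098

Divisors of 531: [1, 3, 9, 59, 177, 531]. For each d | 531:
  d = 1: σ(1) · 𝟙(531/1) = 1 · 1 = 1
  d = 3: σ(3) · 𝟙(531/3) = 4 · 1 = 4
  d = 9: σ(9) · 𝟙(531/9) = 13 · 1 = 13
  d = 59: σ(59) · 𝟙(531/59) = 60 · 1 = 60
  d = 177: σ(177) · 𝟙(531/177) = 240 · 1 = 240
  d = 531: σ(531) · 𝟙(531/531) = 780 · 1 = 780
Summing: (σ * 𝟙)(531) = 1 + 4 + 13 + 60 + 240 + 780 = 1098.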